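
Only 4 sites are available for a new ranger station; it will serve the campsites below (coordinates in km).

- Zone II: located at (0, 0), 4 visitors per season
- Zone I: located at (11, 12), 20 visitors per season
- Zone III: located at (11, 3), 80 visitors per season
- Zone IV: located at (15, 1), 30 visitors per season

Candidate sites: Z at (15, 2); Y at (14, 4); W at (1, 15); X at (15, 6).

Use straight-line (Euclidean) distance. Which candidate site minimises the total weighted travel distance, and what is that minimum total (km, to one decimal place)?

Y, total 577.0 km

Total weighted distance at each candidate:
  Z (15, 2): total = 635.8
  Y (14, 4): total = 577.0
  W (1, 15): total = 2112.5
  X (15, 6): total = 758.8
Minimum is at Y with total 577.0 km.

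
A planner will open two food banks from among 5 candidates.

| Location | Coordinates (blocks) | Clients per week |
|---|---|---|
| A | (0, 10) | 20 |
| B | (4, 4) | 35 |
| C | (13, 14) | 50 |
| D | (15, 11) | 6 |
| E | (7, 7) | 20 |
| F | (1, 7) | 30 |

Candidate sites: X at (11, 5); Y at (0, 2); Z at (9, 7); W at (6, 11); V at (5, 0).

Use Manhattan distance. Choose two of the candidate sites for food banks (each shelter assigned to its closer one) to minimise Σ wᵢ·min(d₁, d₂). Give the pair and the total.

{Y, W}, total 1184

Evaluate every pair (each demand assigned to the nearer of the two):
  {Y, W}: total = 1184
  {Y, Z}: total = 1200
  {W, V}: total = 1239
  {Z, W}: total = 1254
  {X, Y}: total = 1280
  {Z, V}: total = 1305
  {X, W}: total = 1344
  {X, Z}: total = 1410
  {X, V}: total = 1535
  {Y, V}: total = 1921
Best pair: {Y, W} with total 1184.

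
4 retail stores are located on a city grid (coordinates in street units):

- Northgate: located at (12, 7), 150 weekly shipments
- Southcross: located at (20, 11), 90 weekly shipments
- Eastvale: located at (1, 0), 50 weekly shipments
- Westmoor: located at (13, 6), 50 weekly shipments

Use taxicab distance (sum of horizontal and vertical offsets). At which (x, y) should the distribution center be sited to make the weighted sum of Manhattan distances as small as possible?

Manhattan distance separates: Σwᵢ(|x−xᵢ|+|y−yᵢ|) = Σwᵢ|x−xᵢ| + Σwᵢ|y−yᵢ|, so x and y are optimised independently as 1-D weighted medians.
Total weight W = 340; half = 170.
x-coordinate, sorted with cumulative weight:
  x=1 (Eastvale, w=50) cum 50
  x=12 (Northgate, w=150) cum 200  ← median
  x=13 (Westmoor, w=50) cum 250
  x=20 (Southcross, w=90) cum 340
⇒ x* = 12
y-coordinate, sorted with cumulative weight:
  y=0 (Eastvale, w=50) cum 50
  y=6 (Westmoor, w=50) cum 100
  y=7 (Northgate, w=150) cum 250  ← median
  y=11 (Southcross, w=90) cum 340
⇒ y* = 7

(12, 7)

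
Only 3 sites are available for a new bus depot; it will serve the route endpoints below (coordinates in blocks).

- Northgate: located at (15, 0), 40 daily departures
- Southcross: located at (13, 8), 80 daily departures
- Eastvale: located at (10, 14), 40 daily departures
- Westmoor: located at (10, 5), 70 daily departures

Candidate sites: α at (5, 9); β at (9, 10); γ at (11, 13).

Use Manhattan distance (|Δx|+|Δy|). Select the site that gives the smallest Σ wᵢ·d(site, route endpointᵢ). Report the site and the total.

Total weighted distance at each candidate:
  α (5, 9): total = 2510
  β (9, 10): total = 1740
  γ (11, 13): total = 1950
Minimum is at β with total 1740 blocks.

β, total 1740 blocks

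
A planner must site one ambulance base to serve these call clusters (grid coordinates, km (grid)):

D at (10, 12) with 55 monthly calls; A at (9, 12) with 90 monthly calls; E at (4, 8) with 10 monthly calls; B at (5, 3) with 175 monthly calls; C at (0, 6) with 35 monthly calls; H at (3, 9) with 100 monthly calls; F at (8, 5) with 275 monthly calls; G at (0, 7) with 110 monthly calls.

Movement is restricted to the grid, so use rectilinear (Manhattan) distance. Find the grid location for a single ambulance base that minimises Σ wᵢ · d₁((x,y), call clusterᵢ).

Manhattan distance separates: Σwᵢ(|x−xᵢ|+|y−yᵢ|) = Σwᵢ|x−xᵢ| + Σwᵢ|y−yᵢ|, so x and y are optimised independently as 1-D weighted medians.
Total weight W = 850; half = 425.
x-coordinate, sorted with cumulative weight:
  x=0 (C, w=35) cum 35
  x=0 (G, w=110) cum 145
  x=3 (H, w=100) cum 245
  x=4 (E, w=10) cum 255
  x=5 (B, w=175) cum 430  ← median
  x=8 (F, w=275) cum 705
  x=9 (A, w=90) cum 795
  x=10 (D, w=55) cum 850
⇒ x* = 5
y-coordinate, sorted with cumulative weight:
  y=3 (B, w=175) cum 175
  y=5 (F, w=275) cum 450  ← median
  y=6 (C, w=35) cum 485
  y=7 (G, w=110) cum 595
  y=8 (E, w=10) cum 605
  y=9 (H, w=100) cum 705
  y=12 (D, w=55) cum 760
  y=12 (A, w=90) cum 850
⇒ y* = 5

(5, 5)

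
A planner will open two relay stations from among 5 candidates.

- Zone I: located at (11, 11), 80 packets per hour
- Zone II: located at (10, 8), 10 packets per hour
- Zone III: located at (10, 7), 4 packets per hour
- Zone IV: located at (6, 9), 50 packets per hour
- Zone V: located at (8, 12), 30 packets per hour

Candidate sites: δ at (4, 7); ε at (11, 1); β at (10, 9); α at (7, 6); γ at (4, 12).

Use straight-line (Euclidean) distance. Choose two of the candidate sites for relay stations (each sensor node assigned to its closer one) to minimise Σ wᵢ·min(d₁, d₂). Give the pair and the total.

Evaluate every pair (each demand assigned to the nearer of the two):
  {δ, β}: total = 446.5
  {β, α}: total = 463.2
  {β, γ}: total = 485.3
  {ε, β}: total = 505.1
  {α, γ}: total = 839.1
  {δ, α}: total = 884.9
  {ε, α}: total = 901.6
  {δ, γ}: total = 911.9
  {ε, γ}: total = 961.0
  {δ, ε}: total = 1063.3
Best pair: {δ, β} with total 446.5.

{δ, β}, total 446.5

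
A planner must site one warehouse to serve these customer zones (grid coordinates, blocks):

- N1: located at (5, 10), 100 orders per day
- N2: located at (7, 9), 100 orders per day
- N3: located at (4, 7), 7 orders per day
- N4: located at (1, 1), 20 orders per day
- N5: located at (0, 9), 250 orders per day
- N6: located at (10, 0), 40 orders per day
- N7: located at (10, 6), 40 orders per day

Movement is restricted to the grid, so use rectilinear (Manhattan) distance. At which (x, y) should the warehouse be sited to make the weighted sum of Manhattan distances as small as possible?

(5, 9)

Manhattan distance separates: Σwᵢ(|x−xᵢ|+|y−yᵢ|) = Σwᵢ|x−xᵢ| + Σwᵢ|y−yᵢ|, so x and y are optimised independently as 1-D weighted medians.
Total weight W = 557; half = 278.5.
x-coordinate, sorted with cumulative weight:
  x=0 (N5, w=250) cum 250
  x=1 (N4, w=20) cum 270
  x=4 (N3, w=7) cum 277
  x=5 (N1, w=100) cum 377  ← median
  x=7 (N2, w=100) cum 477
  x=10 (N6, w=40) cum 517
  x=10 (N7, w=40) cum 557
⇒ x* = 5
y-coordinate, sorted with cumulative weight:
  y=0 (N6, w=40) cum 40
  y=1 (N4, w=20) cum 60
  y=6 (N7, w=40) cum 100
  y=7 (N3, w=7) cum 107
  y=9 (N2, w=100) cum 207
  y=9 (N5, w=250) cum 457  ← median
  y=10 (N1, w=100) cum 557
⇒ y* = 9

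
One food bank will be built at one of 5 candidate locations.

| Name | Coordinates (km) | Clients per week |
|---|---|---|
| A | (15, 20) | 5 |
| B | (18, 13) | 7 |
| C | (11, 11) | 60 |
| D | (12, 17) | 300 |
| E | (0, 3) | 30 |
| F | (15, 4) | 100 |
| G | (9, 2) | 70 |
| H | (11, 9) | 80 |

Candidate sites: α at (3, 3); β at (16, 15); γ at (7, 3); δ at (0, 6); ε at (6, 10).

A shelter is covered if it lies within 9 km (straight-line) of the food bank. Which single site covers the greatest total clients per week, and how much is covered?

Coverage radius r = 9 km; a point is covered iff (Δx)²+(Δy)² ≤ 9² = 81.
  α (3, 3): covers {E, G} → 100
  β (16, 15): covers {A, B, C, D, H} → 452
  γ (7, 3): covers {C, E, F, G, H} → 340
  δ (0, 6): covers {E} → 30
  ε (6, 10): covers {C, G, H} → 210
Maximum coverage at β: 452 clients per week.

β, covering 452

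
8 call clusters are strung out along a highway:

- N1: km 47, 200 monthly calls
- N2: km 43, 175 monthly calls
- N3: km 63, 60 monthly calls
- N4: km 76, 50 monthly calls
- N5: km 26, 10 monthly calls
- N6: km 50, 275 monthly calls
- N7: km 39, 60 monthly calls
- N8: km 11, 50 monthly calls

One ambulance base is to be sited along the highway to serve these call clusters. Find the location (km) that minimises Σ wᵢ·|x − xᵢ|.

x = 47

For a sum of weighted absolute distances on a line, the optimum is the weighted median (not the mean). Total weight W = 880; half-weight = 440.
Sort by position and accumulate weight:
  km 11 (N8, w=50) → cum 50
  km 26 (N5, w=10) → cum 60
  km 39 (N7, w=60) → cum 120
  km 43 (N2, w=175) → cum 295
  km 47 (N1, w=200) → cum 495  ≥ 440 → median here
  km 50 (N6, w=275) → cum 770
  km 63 (N3, w=60) → cum 830
  km 76 (N4, w=50) → cum 880
Optimal location: km 47.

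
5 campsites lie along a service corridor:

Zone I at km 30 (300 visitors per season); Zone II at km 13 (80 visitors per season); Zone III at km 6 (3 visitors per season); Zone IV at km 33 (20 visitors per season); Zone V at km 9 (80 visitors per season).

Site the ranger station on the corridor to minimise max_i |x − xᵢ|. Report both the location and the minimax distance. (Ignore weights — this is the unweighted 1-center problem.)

location 19.5, max distance 13.5

The 1-center on a line is the midpoint of the two extreme points: leftmost at 6, rightmost at 33.
Optimal location = (6 + 33)/2 = 19.5; maximum distance = (33 − 6)/2 = 13.5.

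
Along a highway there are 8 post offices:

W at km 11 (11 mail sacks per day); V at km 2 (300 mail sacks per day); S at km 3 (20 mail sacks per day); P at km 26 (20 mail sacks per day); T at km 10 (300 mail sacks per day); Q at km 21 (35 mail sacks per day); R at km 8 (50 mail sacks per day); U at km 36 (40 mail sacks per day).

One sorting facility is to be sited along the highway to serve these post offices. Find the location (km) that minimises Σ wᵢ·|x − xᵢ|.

For a sum of weighted absolute distances on a line, the optimum is the weighted median (not the mean). Total weight W = 776; half-weight = 388.
Sort by position and accumulate weight:
  km 2 (V, w=300) → cum 300
  km 3 (S, w=20) → cum 320
  km 8 (R, w=50) → cum 370
  km 10 (T, w=300) → cum 670  ≥ 388 → median here
  km 11 (W, w=11) → cum 681
  km 21 (Q, w=35) → cum 716
  km 26 (P, w=20) → cum 736
  km 36 (U, w=40) → cum 776
Optimal location: km 10.

x = 10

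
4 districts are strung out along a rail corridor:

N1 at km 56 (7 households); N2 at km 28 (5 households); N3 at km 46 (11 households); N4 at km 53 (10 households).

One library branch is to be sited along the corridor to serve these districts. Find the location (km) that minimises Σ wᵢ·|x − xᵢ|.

x = 53

For a sum of weighted absolute distances on a line, the optimum is the weighted median (not the mean). Total weight W = 33; half-weight = 16.5.
Sort by position and accumulate weight:
  km 28 (N2, w=5) → cum 5
  km 46 (N3, w=11) → cum 16
  km 53 (N4, w=10) → cum 26  ≥ 16.5 → median here
  km 56 (N1, w=7) → cum 33
Optimal location: km 53.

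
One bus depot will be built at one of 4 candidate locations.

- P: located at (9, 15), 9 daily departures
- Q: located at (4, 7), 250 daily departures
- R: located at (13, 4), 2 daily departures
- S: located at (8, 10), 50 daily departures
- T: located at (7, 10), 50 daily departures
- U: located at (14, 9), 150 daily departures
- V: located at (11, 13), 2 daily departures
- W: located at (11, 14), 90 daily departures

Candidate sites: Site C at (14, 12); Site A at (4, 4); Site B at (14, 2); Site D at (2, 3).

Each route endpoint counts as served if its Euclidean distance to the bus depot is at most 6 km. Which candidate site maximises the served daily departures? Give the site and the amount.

Site C, covering 251

Coverage radius r = 6 km; a point is covered iff (Δx)²+(Δy)² ≤ 6² = 36.
  Site C (14, 12): covers {P, U, V, W} → 251
  Site A (4, 4): covers {Q} → 250
  Site B (14, 2): covers {R} → 2
  Site D (2, 3): covers {Q} → 250
Maximum coverage at Site C: 251 daily departures.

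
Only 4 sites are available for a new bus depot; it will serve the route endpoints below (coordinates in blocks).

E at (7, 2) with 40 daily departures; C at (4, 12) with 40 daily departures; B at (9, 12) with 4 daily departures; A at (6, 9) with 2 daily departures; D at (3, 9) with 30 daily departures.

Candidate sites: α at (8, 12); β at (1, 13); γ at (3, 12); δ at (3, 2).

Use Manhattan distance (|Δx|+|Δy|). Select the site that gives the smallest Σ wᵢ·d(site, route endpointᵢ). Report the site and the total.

Total weighted distance at each candidate:
  α (8, 12): total = 854
  β (1, 13): total = 1074
  γ (3, 12): total = 726
  δ (3, 2): total = 894
Minimum is at γ with total 726 blocks.

γ, total 726 blocks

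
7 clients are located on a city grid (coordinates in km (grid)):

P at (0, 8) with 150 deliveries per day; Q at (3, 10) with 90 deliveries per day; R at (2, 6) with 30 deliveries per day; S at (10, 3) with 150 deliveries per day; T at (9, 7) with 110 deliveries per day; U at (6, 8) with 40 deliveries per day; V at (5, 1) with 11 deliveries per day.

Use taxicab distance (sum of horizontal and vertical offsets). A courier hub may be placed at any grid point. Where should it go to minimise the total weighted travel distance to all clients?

(6, 7)

Manhattan distance separates: Σwᵢ(|x−xᵢ|+|y−yᵢ|) = Σwᵢ|x−xᵢ| + Σwᵢ|y−yᵢ|, so x and y are optimised independently as 1-D weighted medians.
Total weight W = 581; half = 290.5.
x-coordinate, sorted with cumulative weight:
  x=0 (P, w=150) cum 150
  x=2 (R, w=30) cum 180
  x=3 (Q, w=90) cum 270
  x=5 (V, w=11) cum 281
  x=6 (U, w=40) cum 321  ← median
  x=9 (T, w=110) cum 431
  x=10 (S, w=150) cum 581
⇒ x* = 6
y-coordinate, sorted with cumulative weight:
  y=1 (V, w=11) cum 11
  y=3 (S, w=150) cum 161
  y=6 (R, w=30) cum 191
  y=7 (T, w=110) cum 301  ← median
  y=8 (P, w=150) cum 451
  y=8 (U, w=40) cum 491
  y=10 (Q, w=90) cum 581
⇒ y* = 7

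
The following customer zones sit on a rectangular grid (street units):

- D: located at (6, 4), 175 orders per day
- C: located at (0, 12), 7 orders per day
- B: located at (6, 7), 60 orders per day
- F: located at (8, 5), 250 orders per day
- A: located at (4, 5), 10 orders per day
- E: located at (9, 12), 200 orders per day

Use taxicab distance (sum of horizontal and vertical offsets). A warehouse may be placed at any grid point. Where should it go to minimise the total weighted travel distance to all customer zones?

Manhattan distance separates: Σwᵢ(|x−xᵢ|+|y−yᵢ|) = Σwᵢ|x−xᵢ| + Σwᵢ|y−yᵢ|, so x and y are optimised independently as 1-D weighted medians.
Total weight W = 702; half = 351.
x-coordinate, sorted with cumulative weight:
  x=0 (C, w=7) cum 7
  x=4 (A, w=10) cum 17
  x=6 (D, w=175) cum 192
  x=6 (B, w=60) cum 252
  x=8 (F, w=250) cum 502  ← median
  x=9 (E, w=200) cum 702
⇒ x* = 8
y-coordinate, sorted with cumulative weight:
  y=4 (D, w=175) cum 175
  y=5 (F, w=250) cum 425  ← median
  y=5 (A, w=10) cum 435
  y=7 (B, w=60) cum 495
  y=12 (C, w=7) cum 502
  y=12 (E, w=200) cum 702
⇒ y* = 5

(8, 5)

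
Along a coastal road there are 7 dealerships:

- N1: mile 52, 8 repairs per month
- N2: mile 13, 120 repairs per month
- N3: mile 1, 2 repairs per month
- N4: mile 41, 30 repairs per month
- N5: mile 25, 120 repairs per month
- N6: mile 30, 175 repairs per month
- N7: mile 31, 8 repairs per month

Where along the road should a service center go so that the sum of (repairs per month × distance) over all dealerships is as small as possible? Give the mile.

For a sum of weighted absolute distances on a line, the optimum is the weighted median (not the mean). Total weight W = 463; half-weight = 231.5.
Sort by position and accumulate weight:
  mile 1 (N3, w=2) → cum 2
  mile 13 (N2, w=120) → cum 122
  mile 25 (N5, w=120) → cum 242  ≥ 231.5 → median here
  mile 30 (N6, w=175) → cum 417
  mile 31 (N7, w=8) → cum 425
  mile 41 (N4, w=30) → cum 455
  mile 52 (N1, w=8) → cum 463
Optimal location: mile 25.

x = 25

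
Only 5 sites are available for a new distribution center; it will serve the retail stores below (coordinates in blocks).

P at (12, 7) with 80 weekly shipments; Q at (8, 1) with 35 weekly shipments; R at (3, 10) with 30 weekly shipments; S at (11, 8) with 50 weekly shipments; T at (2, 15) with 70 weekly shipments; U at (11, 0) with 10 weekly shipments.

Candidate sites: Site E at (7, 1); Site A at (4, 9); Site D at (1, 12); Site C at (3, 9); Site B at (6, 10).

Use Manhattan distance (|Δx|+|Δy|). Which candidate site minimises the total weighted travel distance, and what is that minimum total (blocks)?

Site B, total 2325 blocks

Total weighted distance at each candidate:
  Site E (7, 1): total = 3235
  Site A (4, 9): total = 2400
  Site D (1, 12): total = 3230
  Site C (3, 9): total = 2475
  Site B (6, 10): total = 2325
Minimum is at Site B with total 2325 blocks.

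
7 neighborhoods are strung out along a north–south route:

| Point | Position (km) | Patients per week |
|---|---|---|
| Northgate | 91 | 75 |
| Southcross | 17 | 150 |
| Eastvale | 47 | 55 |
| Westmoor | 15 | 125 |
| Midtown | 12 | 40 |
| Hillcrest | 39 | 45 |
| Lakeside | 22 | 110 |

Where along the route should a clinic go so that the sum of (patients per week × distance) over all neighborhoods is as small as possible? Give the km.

For a sum of weighted absolute distances on a line, the optimum is the weighted median (not the mean). Total weight W = 600; half-weight = 300.
Sort by position and accumulate weight:
  km 12 (Midtown, w=40) → cum 40
  km 15 (Westmoor, w=125) → cum 165
  km 17 (Southcross, w=150) → cum 315  ≥ 300 → median here
  km 22 (Lakeside, w=110) → cum 425
  km 39 (Hillcrest, w=45) → cum 470
  km 47 (Eastvale, w=55) → cum 525
  km 91 (Northgate, w=75) → cum 600
Optimal location: km 17.

x = 17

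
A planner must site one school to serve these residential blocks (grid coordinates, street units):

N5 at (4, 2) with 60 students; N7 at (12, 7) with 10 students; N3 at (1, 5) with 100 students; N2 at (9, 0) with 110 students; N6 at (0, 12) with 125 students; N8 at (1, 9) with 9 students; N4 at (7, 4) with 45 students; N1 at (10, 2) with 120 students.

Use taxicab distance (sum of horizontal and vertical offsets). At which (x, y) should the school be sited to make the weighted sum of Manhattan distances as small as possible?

Manhattan distance separates: Σwᵢ(|x−xᵢ|+|y−yᵢ|) = Σwᵢ|x−xᵢ| + Σwᵢ|y−yᵢ|, so x and y are optimised independently as 1-D weighted medians.
Total weight W = 579; half = 289.5.
x-coordinate, sorted with cumulative weight:
  x=0 (N6, w=125) cum 125
  x=1 (N3, w=100) cum 225
  x=1 (N8, w=9) cum 234
  x=4 (N5, w=60) cum 294  ← median
  x=7 (N4, w=45) cum 339
  x=9 (N2, w=110) cum 449
  x=10 (N1, w=120) cum 569
  x=12 (N7, w=10) cum 579
⇒ x* = 4
y-coordinate, sorted with cumulative weight:
  y=0 (N2, w=110) cum 110
  y=2 (N5, w=60) cum 170
  y=2 (N1, w=120) cum 290  ← median
  y=4 (N4, w=45) cum 335
  y=5 (N3, w=100) cum 435
  y=7 (N7, w=10) cum 445
  y=9 (N8, w=9) cum 454
  y=12 (N6, w=125) cum 579
⇒ y* = 2

(4, 2)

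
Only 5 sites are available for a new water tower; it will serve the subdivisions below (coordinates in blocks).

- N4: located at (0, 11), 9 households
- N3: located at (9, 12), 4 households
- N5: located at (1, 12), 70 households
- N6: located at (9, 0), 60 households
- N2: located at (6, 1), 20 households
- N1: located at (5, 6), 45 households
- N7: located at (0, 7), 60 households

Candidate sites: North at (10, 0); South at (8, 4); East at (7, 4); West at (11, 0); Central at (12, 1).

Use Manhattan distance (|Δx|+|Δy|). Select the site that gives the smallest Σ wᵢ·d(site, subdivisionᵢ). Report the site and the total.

East, total 2366 blocks

Total weighted distance at each candidate:
  North (10, 0): total = 3386
  South (8, 4): total = 2506
  East (7, 4): total = 2366
  West (11, 0): total = 3654
  Central (12, 1): total = 3774
Minimum is at East with total 2366 blocks.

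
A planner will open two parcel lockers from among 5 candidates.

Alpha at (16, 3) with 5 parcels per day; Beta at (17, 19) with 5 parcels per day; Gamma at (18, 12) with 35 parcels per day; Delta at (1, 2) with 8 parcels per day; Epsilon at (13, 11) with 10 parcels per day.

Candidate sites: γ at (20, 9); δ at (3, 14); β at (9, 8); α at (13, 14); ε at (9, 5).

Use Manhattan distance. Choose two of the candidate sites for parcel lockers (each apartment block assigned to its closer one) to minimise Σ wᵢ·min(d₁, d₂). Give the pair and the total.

Evaluate every pair (each demand assigned to the nearer of the two):
  {α, ε}: total = 453
  {γ, ε}: total = 463
  {γ, β}: total = 472
  {γ, δ}: total = 492
  {γ, α}: total = 492
  {β, α}: total = 492
  {δ, α}: total = 502
  {β, ε}: total = 753
  {δ, β}: total = 792
  {δ, ε}: total = 888
Best pair: {α, ε} with total 453.

{α, ε}, total 453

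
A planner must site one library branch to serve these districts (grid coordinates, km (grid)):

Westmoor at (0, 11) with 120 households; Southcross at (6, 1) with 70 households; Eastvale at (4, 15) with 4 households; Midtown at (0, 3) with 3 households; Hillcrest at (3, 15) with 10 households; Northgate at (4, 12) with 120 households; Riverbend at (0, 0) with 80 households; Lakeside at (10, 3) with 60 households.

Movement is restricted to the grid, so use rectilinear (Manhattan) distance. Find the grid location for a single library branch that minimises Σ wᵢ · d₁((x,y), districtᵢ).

Manhattan distance separates: Σwᵢ(|x−xᵢ|+|y−yᵢ|) = Σwᵢ|x−xᵢ| + Σwᵢ|y−yᵢ|, so x and y are optimised independently as 1-D weighted medians.
Total weight W = 467; half = 233.5.
x-coordinate, sorted with cumulative weight:
  x=0 (Westmoor, w=120) cum 120
  x=0 (Midtown, w=3) cum 123
  x=0 (Riverbend, w=80) cum 203
  x=3 (Hillcrest, w=10) cum 213
  x=4 (Eastvale, w=4) cum 217
  x=4 (Northgate, w=120) cum 337  ← median
  x=6 (Southcross, w=70) cum 407
  x=10 (Lakeside, w=60) cum 467
⇒ x* = 4
y-coordinate, sorted with cumulative weight:
  y=0 (Riverbend, w=80) cum 80
  y=1 (Southcross, w=70) cum 150
  y=3 (Midtown, w=3) cum 153
  y=3 (Lakeside, w=60) cum 213
  y=11 (Westmoor, w=120) cum 333  ← median
  y=12 (Northgate, w=120) cum 453
  y=15 (Eastvale, w=4) cum 457
  y=15 (Hillcrest, w=10) cum 467
⇒ y* = 11

(4, 11)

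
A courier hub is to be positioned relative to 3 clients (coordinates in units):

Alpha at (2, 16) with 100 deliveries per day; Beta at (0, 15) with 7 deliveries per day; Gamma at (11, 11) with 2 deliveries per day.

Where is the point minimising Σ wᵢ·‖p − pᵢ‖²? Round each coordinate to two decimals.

The minimiser of Σwᵢ‖p−pᵢ‖² is the weighted centroid p* = (Σwᵢpᵢ)/(Σwᵢ).
Σwᵢ = 109.
Σwᵢxᵢ = 100·2 + 7·0 + 2·11 = 222.
Σwᵢyᵢ = 100·16 + 7·15 + 2·11 = 1727.
x* = 222/109 = 2.04, y* = 1727/109 = 15.84.

(2.04, 15.84)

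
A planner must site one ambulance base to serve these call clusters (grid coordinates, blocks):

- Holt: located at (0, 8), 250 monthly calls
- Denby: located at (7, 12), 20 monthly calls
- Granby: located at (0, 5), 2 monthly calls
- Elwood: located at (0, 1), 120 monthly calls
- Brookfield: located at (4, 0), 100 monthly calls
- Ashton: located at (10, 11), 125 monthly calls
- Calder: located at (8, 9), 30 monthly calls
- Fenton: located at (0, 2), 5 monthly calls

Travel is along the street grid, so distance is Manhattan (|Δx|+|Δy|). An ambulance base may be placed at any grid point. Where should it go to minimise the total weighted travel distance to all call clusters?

Manhattan distance separates: Σwᵢ(|x−xᵢ|+|y−yᵢ|) = Σwᵢ|x−xᵢ| + Σwᵢ|y−yᵢ|, so x and y are optimised independently as 1-D weighted medians.
Total weight W = 652; half = 326.
x-coordinate, sorted with cumulative weight:
  x=0 (Holt, w=250) cum 250
  x=0 (Granby, w=2) cum 252
  x=0 (Elwood, w=120) cum 372  ← median
  x=0 (Fenton, w=5) cum 377
  x=4 (Brookfield, w=100) cum 477
  x=7 (Denby, w=20) cum 497
  x=8 (Calder, w=30) cum 527
  x=10 (Ashton, w=125) cum 652
⇒ x* = 0
y-coordinate, sorted with cumulative weight:
  y=0 (Brookfield, w=100) cum 100
  y=1 (Elwood, w=120) cum 220
  y=2 (Fenton, w=5) cum 225
  y=5 (Granby, w=2) cum 227
  y=8 (Holt, w=250) cum 477  ← median
  y=9 (Calder, w=30) cum 507
  y=11 (Ashton, w=125) cum 632
  y=12 (Denby, w=20) cum 652
⇒ y* = 8

(0, 8)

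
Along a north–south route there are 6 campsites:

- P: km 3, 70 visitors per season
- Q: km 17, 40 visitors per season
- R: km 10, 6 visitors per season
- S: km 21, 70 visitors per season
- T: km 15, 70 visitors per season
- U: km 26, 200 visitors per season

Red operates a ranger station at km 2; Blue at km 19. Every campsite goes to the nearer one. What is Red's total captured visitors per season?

The indifferent point is the midpoint (2+19)/2 = 10.5; campsites left of it (closer to Red at 2) go to Red, those right go to Blue.
  P at 3 (w=70) → Red
  R at 10 (w=6) → Red
  T at 15 (w=70) → Blue
  Q at 17 (w=40) → Blue
  S at 21 (w=70) → Blue
  U at 26 (w=200) → Blue
Red captures 76; Blue captures 380.

76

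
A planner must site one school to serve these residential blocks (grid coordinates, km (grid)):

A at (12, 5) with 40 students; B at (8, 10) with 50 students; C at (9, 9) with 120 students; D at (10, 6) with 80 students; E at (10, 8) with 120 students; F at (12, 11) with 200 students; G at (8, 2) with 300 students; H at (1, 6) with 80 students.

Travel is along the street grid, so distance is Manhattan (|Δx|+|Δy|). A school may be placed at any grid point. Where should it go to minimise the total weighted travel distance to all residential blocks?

(9, 6)

Manhattan distance separates: Σwᵢ(|x−xᵢ|+|y−yᵢ|) = Σwᵢ|x−xᵢ| + Σwᵢ|y−yᵢ|, so x and y are optimised independently as 1-D weighted medians.
Total weight W = 990; half = 495.
x-coordinate, sorted with cumulative weight:
  x=1 (H, w=80) cum 80
  x=8 (B, w=50) cum 130
  x=8 (G, w=300) cum 430
  x=9 (C, w=120) cum 550  ← median
  x=10 (D, w=80) cum 630
  x=10 (E, w=120) cum 750
  x=12 (A, w=40) cum 790
  x=12 (F, w=200) cum 990
⇒ x* = 9
y-coordinate, sorted with cumulative weight:
  y=2 (G, w=300) cum 300
  y=5 (A, w=40) cum 340
  y=6 (D, w=80) cum 420
  y=6 (H, w=80) cum 500  ← median
  y=8 (E, w=120) cum 620
  y=9 (C, w=120) cum 740
  y=10 (B, w=50) cum 790
  y=11 (F, w=200) cum 990
⇒ y* = 6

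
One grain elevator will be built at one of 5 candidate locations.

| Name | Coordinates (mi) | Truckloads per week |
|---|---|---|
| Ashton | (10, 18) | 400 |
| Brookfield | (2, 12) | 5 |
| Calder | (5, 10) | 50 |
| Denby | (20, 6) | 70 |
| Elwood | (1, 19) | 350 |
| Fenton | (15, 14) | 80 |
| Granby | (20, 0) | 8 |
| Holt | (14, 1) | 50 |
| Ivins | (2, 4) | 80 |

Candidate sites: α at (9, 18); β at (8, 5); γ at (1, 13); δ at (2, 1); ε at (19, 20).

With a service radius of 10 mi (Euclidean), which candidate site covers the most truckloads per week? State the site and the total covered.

α, covering 885

Coverage radius r = 10 mi; a point is covered iff (Δx)²+(Δy)² ≤ 10² = 100.
  α (9, 18): covers {Ashton, Brookfield, Calder, Elwood, Fenton} → 885
  β (8, 5): covers {Brookfield, Calder, Holt, Ivins} → 185
  γ (1, 13): covers {Brookfield, Calder, Elwood, Ivins} → 485
  δ (2, 1): covers {Calder, Ivins} → 130
  ε (19, 20): covers {Ashton, Fenton} → 480
Maximum coverage at α: 885 truckloads per week.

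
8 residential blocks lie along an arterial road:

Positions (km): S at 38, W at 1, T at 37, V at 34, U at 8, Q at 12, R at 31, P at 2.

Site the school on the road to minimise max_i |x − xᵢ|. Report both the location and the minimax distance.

The 1-center on a line is the midpoint of the two extreme points: leftmost at 1, rightmost at 38.
Optimal location = (1 + 38)/2 = 19.5; maximum distance = (38 − 1)/2 = 18.5.

location 19.5, max distance 18.5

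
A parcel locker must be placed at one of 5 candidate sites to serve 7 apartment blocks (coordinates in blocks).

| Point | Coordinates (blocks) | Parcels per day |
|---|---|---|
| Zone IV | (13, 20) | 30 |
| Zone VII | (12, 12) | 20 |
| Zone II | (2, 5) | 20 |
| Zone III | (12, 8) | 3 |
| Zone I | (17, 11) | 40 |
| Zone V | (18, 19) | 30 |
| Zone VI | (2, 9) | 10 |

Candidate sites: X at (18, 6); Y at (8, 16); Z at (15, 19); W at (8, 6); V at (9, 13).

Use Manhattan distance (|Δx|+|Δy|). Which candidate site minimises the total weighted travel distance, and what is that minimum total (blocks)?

Z, total 1592 blocks

Total weighted distance at each candidate:
  X (18, 6): total = 1994
  Y (8, 16): total = 1886
  Z (15, 19): total = 1592
  W (8, 6): total = 2268
  V (9, 13): total = 1694
Minimum is at Z with total 1592 blocks.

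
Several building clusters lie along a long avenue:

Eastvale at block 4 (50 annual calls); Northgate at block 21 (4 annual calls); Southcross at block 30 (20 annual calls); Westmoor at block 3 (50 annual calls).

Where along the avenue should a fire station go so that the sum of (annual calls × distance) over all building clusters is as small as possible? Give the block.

x = 4

For a sum of weighted absolute distances on a line, the optimum is the weighted median (not the mean). Total weight W = 124; half-weight = 62.
Sort by position and accumulate weight:
  block 3 (Westmoor, w=50) → cum 50
  block 4 (Eastvale, w=50) → cum 100  ≥ 62 → median here
  block 21 (Northgate, w=4) → cum 104
  block 30 (Southcross, w=20) → cum 124
Optimal location: block 4.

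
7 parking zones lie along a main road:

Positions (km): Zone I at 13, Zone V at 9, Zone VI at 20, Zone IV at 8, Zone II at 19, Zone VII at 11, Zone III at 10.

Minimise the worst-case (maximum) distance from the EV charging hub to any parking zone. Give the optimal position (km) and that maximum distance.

location 14, max distance 6

The 1-center on a line is the midpoint of the two extreme points: leftmost at 8, rightmost at 20.
Optimal location = (8 + 20)/2 = 14; maximum distance = (20 − 8)/2 = 6.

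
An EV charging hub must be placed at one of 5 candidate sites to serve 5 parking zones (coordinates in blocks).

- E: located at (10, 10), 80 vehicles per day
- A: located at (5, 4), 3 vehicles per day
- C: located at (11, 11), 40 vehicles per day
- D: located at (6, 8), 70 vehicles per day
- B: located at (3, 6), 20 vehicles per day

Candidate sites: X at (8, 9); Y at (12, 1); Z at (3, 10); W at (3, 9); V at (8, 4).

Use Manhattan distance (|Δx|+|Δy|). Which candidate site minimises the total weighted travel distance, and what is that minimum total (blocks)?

Total weighted distance at each candidate:
  X (8, 9): total = 834
  Y (12, 1): total = 2540
  Z (3, 10): total = 1374
  W (3, 9): total = 1401
  V (8, 4): total = 1609
Minimum is at X with total 834 blocks.

X, total 834 blocks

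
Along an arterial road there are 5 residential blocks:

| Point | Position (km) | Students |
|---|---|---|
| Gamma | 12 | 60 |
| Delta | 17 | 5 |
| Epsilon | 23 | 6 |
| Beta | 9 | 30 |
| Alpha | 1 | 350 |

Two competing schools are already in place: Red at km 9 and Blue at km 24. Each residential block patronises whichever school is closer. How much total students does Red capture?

440

The indifferent point is the midpoint (9+24)/2 = 16.5; residential blocks left of it (closer to Red at 9) go to Red, those right go to Blue.
  Alpha at 1 (w=350) → Red
  Beta at 9 (w=30) → Red
  Gamma at 12 (w=60) → Red
  Delta at 17 (w=5) → Blue
  Epsilon at 23 (w=6) → Blue
Red captures 440; Blue captures 11.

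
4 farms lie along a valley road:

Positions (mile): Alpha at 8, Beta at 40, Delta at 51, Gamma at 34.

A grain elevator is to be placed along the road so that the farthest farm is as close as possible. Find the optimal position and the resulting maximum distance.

location 29.5, max distance 21.5

The 1-center on a line is the midpoint of the two extreme points: leftmost at 8, rightmost at 51.
Optimal location = (8 + 51)/2 = 29.5; maximum distance = (51 − 8)/2 = 21.5.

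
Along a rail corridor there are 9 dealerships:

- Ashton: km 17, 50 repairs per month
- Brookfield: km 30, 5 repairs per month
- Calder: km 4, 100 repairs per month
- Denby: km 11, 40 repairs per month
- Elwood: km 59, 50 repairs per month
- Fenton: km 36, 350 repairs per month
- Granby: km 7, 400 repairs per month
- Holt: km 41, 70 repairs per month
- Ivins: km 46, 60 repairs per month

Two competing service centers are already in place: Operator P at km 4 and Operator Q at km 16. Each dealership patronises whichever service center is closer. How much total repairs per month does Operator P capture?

The indifferent point is the midpoint (4+16)/2 = 10; dealerships left of it (closer to Operator P at 4) go to Operator P, those right go to Operator Q.
  Calder at 4 (w=100) → Operator P
  Granby at 7 (w=400) → Operator P
  Denby at 11 (w=40) → Operator Q
  Ashton at 17 (w=50) → Operator Q
  Brookfield at 30 (w=5) → Operator Q
  Fenton at 36 (w=350) → Operator Q
  Holt at 41 (w=70) → Operator Q
  Ivins at 46 (w=60) → Operator Q
  Elwood at 59 (w=50) → Operator Q
Operator P captures 500; Operator Q captures 625.

500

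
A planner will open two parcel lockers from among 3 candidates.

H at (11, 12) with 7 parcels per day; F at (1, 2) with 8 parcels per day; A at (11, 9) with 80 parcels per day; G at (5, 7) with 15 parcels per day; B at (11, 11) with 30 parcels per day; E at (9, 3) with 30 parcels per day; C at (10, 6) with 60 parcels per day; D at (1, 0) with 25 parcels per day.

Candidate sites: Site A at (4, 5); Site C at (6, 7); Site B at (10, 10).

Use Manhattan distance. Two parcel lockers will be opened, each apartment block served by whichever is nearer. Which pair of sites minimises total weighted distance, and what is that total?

{Site A, Site B}, total 984

Evaluate every pair (each demand assigned to the nearer of the two):
  {Site A, Site B}: total = 984
  {Site C, Site B}: total = 1086
  {Site A, Site C}: total = 1673
Best pair: {Site A, Site B} with total 984.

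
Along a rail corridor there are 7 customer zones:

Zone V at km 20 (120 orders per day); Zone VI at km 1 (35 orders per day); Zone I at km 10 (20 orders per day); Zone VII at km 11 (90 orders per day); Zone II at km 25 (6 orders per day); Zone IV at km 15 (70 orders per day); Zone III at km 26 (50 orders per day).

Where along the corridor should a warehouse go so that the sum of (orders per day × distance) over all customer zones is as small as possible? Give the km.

x = 15

For a sum of weighted absolute distances on a line, the optimum is the weighted median (not the mean). Total weight W = 391; half-weight = 195.5.
Sort by position and accumulate weight:
  km 1 (Zone VI, w=35) → cum 35
  km 10 (Zone I, w=20) → cum 55
  km 11 (Zone VII, w=90) → cum 145
  km 15 (Zone IV, w=70) → cum 215  ≥ 195.5 → median here
  km 20 (Zone V, w=120) → cum 335
  km 25 (Zone II, w=6) → cum 341
  km 26 (Zone III, w=50) → cum 391
Optimal location: km 15.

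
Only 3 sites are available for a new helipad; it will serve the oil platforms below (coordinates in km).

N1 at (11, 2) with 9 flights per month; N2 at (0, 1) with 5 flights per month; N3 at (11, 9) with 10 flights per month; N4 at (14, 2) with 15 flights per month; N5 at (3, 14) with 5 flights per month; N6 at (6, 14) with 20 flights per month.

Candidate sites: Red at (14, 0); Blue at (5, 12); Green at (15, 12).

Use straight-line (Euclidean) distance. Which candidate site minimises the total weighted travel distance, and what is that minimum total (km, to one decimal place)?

Total weighted distance at each candidate:
  Red (14, 0): total = 639.0
  Blue (5, 12): total = 493.1
  Green (15, 12): total = 635.9
Minimum is at Blue with total 493.1 km.

Blue, total 493.1 km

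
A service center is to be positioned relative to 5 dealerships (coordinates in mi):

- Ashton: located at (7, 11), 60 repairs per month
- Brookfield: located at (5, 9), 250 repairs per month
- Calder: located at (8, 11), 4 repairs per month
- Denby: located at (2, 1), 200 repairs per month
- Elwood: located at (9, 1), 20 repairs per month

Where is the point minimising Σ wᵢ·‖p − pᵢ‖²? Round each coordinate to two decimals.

(4.27, 5.94)

The minimiser of Σwᵢ‖p−pᵢ‖² is the weighted centroid p* = (Σwᵢpᵢ)/(Σwᵢ).
Σwᵢ = 534.
Σwᵢxᵢ = 60·7 + 250·5 + 4·8 + 200·2 + 20·9 = 2282.
Σwᵢyᵢ = 60·11 + 250·9 + 4·11 + 200·1 + 20·1 = 3174.
x* = 2282/534 = 4.27, y* = 3174/534 = 5.94.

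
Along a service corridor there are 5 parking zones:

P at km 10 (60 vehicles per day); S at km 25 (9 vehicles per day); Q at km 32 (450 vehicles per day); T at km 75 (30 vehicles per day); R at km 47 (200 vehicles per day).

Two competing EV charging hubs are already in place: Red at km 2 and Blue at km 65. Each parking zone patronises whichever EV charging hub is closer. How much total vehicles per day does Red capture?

The indifferent point is the midpoint (2+65)/2 = 33.5; parking zones left of it (closer to Red at 2) go to Red, those right go to Blue.
  P at 10 (w=60) → Red
  S at 25 (w=9) → Red
  Q at 32 (w=450) → Red
  R at 47 (w=200) → Blue
  T at 75 (w=30) → Blue
Red captures 519; Blue captures 230.

519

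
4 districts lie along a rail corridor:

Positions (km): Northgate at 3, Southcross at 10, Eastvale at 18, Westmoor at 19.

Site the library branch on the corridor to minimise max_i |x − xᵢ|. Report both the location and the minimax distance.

location 11, max distance 8

The 1-center on a line is the midpoint of the two extreme points: leftmost at 3, rightmost at 19.
Optimal location = (3 + 19)/2 = 11; maximum distance = (19 − 3)/2 = 8.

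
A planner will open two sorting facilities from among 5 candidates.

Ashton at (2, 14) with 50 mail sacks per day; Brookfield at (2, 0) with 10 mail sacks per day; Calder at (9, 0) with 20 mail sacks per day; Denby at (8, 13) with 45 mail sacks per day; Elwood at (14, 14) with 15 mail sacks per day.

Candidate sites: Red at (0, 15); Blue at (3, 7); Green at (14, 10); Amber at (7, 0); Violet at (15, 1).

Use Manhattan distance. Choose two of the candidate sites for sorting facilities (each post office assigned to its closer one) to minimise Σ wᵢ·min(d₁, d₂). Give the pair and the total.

{Red, Amber}, total 915

Evaluate every pair (each demand assigned to the nearer of the two):
  {Red, Amber}: total = 915
  {Red, Green}: total = 1085
  {Red, Violet}: total = 1090
  {Red, Blue}: total = 1165
  {Blue, Green}: total = 1205
  {Blue, Amber}: total = 1255
  {Blue, Violet}: total = 1325
  {Green, Amber}: total = 1355
  {Green, Violet}: total = 1545
  {Amber, Violet}: total = 1880
Best pair: {Red, Amber} with total 915.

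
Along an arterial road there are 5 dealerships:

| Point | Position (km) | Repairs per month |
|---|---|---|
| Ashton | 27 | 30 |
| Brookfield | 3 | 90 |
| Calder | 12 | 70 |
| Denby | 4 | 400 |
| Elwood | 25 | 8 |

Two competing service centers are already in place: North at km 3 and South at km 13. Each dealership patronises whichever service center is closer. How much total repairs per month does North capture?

The indifferent point is the midpoint (3+13)/2 = 8; dealerships left of it (closer to North at 3) go to North, those right go to South.
  Brookfield at 3 (w=90) → North
  Denby at 4 (w=400) → North
  Calder at 12 (w=70) → South
  Elwood at 25 (w=8) → South
  Ashton at 27 (w=30) → South
North captures 490; South captures 108.

490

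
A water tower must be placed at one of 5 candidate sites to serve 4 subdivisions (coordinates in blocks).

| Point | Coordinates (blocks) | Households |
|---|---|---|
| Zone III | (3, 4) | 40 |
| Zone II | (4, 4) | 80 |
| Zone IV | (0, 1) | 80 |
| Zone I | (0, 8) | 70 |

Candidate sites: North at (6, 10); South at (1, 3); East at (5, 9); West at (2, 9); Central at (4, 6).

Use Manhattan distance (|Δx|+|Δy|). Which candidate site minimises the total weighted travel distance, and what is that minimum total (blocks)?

South, total 1100 blocks

Total weighted distance at each candidate:
  North (6, 10): total = 2760
  South (1, 3): total = 1100
  East (5, 9): total = 2220
  West (2, 9): total = 1810
  Central (4, 6): total = 1420
Minimum is at South with total 1100 blocks.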